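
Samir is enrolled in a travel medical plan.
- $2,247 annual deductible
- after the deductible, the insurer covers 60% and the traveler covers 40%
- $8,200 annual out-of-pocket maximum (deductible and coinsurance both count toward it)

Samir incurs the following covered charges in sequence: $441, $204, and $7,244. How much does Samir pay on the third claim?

$3,858.80

#1 ($441): entire amount goes to the deductible. Cost to traveler: $441. OOP to date $441.
#2 ($204): entire amount goes to the deductible. Cost to traveler: $204. OOP to date $645.
#3 ($7,244): deductible takes $1,602, $5,642 remains; 40% of $5,642 = $2,256.80. Traveler owes $3,858.80 (running OOP $4,503.80).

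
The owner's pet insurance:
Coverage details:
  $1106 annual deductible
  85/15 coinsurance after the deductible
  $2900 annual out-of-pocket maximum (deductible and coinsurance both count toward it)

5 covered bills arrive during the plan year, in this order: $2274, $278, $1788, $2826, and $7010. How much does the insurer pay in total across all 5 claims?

$11276

#1 ($2274): deductible takes $1106, $1168 remains; owner's 15% is $175.20. Owner owes $1281.20 (running OOP $1281.20). Insurer: $2274 − $1281.20 = $992.80.
#2 ($278): deductible already satisfied, so owner's share is 15% × $278 = $41.70. Owner owes $41.70 (running OOP $1322.90). Plan pays $278 − $41.70 = $236.30.
#3 ($1788): deductible already satisfied, so owner's share is 15% × $1788 = $268.20. Owner owes $268.20 (running OOP $1591.10). Insurer: $1788 − $268.20 = $1519.80.
#4 ($2826): deductible met; 15% of $2826 = $423.90. Owner pays $423.90; OOP now $2015. Insurer: $2826 − $423.90 = $2402.10.
#5 ($7010): deductible met; 15% of $7010 = $1051.50. OOP would hit $3066.50 > $2900, so the cap limits the owner to $2900 − $2015 = $885. Insurer: $7010 − $885 = $6125.
Insurer total = bills − owner's total = $14176 − $2900 = $11276.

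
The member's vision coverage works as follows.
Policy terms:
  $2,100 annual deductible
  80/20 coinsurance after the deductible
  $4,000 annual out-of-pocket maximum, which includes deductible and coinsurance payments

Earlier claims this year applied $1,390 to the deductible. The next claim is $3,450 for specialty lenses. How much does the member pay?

Deductible still to meet: $2,100 − $1,390 = $710.
The remaining $2,740 (= $3,450 − $710) moves to coinsurance.
20% of $2,740 = $548 falls to the member.
That puts the member's cost at $710 + $548 = $1,258 before any cap.
Year-to-date out-of-pocket becomes $1,390 + $1,258 = $2,648, still under the $4,000 maximum, so no cap applies.

$1,258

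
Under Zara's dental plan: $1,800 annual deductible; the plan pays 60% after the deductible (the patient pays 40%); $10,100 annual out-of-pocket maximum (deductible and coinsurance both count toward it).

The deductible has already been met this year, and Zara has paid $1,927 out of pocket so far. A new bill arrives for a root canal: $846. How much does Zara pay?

$338.40

With the deductible met, the entire $846 is subject to coinsurance.
Patient's 40% share of $846 is $338.40.
Total out-of-pocket so far would be $1,927 + $338.40 = $2,265.40, below the $10,100 cap — no reduction.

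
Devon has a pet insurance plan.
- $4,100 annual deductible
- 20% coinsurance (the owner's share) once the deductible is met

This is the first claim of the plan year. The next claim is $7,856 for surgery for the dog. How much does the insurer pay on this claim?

$3,004.80

The full $4,100 deductible is still open; $4,100 of this bill applies to it.
The remaining $3,756 (= $7,856 − $4,100) moves to coinsurance.
20% of $3,756 = $751.20 falls to the owner.
Owner responsibility: $4,100 + $751.20 = $4,851.20.
The plan picks up $7,856 − $4,851.20 = $3,004.80.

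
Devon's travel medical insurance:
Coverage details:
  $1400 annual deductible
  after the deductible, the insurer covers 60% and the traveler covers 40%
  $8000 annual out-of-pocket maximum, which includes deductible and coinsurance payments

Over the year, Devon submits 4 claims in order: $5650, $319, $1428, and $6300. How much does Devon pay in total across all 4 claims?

$6318.80

Claim 1 ($5650): deductible takes $1400, $4250 remains; traveler's 40% is $1700. Traveler owes $3100 (running OOP $3100).
Claim 2 ($319): 40% coinsurance on $319 = $127.60. Traveler owes $127.60 (running OOP $3227.60).
Claim 3 ($1428): 40% coinsurance on $1428 = $571.20. Cost to traveler: $571.20. OOP to date $3798.80.
Claim 4 ($6300): deductible already satisfied, so traveler's share is 40% × $6300 = $2520. Cost to traveler: $2520. OOP to date $6318.80.
Total paid by the traveler: $3100 + $127.60 + $571.20 + $2520 = $6318.80.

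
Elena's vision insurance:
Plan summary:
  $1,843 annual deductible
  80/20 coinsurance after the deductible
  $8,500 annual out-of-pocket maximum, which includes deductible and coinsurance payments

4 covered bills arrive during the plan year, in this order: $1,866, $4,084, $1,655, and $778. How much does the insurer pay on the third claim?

Claim 1 ($1,866): $1,843 finishes the deductible; $23 goes to coinsurance; coinsurance $23 × 20% = $4.60. Member owes $1,847.60 (running OOP $1,847.60). Plan pays $1,866 − $1,847.60 = $18.40.
Claim 2 ($4,084): 20% coinsurance on $4,084 = $816.80. Member owes $816.80 (running OOP $2,664.40). Insurer: $4,084 − $816.80 = $3,267.20.
Claim 3 ($1,655): deductible already satisfied, so member's share is 20% × $1,655 = $331. Cost to member: $331. OOP to date $2,995.40. Insurer: $1,655 − $331 = $1,324.

$1,324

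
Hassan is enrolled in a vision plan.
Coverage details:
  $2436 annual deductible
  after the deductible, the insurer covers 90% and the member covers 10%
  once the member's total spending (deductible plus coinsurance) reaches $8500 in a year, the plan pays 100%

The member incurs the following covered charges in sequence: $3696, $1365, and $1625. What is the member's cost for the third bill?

Claim 1 — $3696: deductible takes $2436, $1260 remains; 10% of $1260 = $126. Member owes $2562 (running OOP $2562).
Claim 2 — $1365: deductible met; 10% of $1365 = $136.50. Cost to member: $136.50. OOP to date $2698.50.
Claim 3 — $1625: deductible already satisfied, so member's share is 10% × $1625 = $162.50. Member pays $162.50; OOP now $2861.

$162.50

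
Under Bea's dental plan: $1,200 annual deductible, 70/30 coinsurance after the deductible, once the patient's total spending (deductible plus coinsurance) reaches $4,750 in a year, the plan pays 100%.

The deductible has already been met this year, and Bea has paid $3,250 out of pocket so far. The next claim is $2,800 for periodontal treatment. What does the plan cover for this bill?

$1,960

With the deductible met, the entire $2,800 is subject to coinsurance.
Patient's 30% share of $2,800 is $840.
Total out-of-pocket so far would be $3,250 + $840 = $4,090, below the $4,750 cap — no reduction.
Insurer pays the balance: $2,800 − $840 = $1,960.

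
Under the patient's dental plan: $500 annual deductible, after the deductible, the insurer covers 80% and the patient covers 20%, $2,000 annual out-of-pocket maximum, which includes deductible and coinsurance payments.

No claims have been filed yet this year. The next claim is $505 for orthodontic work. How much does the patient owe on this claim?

Deductible not yet touched, so the first $500 of the bill goes to the deductible.
The remaining $5 (= $505 − $500) moves to coinsurance.
Patient's 20% share of $5 is $1.
Patient responsibility before any cap: $500 + $1 = $501.
Total out-of-pocket so far would be $0 + $501 = $501, below the $2,000 cap — no reduction.

$501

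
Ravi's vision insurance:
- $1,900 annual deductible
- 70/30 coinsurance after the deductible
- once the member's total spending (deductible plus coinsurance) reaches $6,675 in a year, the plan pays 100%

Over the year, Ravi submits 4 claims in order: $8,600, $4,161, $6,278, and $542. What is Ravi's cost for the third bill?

Claim 1 — $8,600: deductible takes $1,900, $6,700 remains; member's 30% is $2,010. Cost to member: $3,910. OOP to date $3,910.
Claim 2 — $4,161: 30% coinsurance on $4,161 = $1,248.30. Member pays $1,248.30; OOP now $5,158.30.
Claim 3 — $6,278: deductible already satisfied, so member's share is 30% × $6,278 = $1,883.40. That would push OOP to $7,041.70, over the $6,675 cap, so member pays $6,675 − $5,158.30 = $1,516.70.

$1,516.70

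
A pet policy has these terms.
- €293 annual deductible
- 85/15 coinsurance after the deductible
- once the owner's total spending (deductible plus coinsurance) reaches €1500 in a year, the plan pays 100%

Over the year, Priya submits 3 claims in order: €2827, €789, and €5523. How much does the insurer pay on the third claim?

€4814.45

#1 (€2827): deductible takes €293, €2534 remains; coinsurance €2534 × 15% = €380.10. Cost to owner: €673.10. OOP to date €673.10. Insurer: €2827 − €673.10 = €2153.90.
#2 (€789): deductible already satisfied, so owner's share is 15% × €789 = €118.35. Owner owes €118.35 (running OOP €791.45). Plan pays €789 − €118.35 = €670.65.
#3 (€5523): deductible already satisfied, so owner's share is 15% × €5523 = €828.45. OOP would hit €1619.90 > €1500, so the cap limits the owner to €1500 − €791.45 = €708.55. Plan pays €5523 − €708.55 = €4814.45.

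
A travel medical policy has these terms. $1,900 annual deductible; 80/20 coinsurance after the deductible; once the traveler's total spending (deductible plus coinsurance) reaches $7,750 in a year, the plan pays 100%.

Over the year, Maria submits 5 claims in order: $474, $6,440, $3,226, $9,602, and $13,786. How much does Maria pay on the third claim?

$645.20

Claim 1 ($474): fully absorbed by the deductible. Cost to traveler: $474. OOP to date $474.
Claim 2 ($6,440): deductible takes $1,426, $5,014 remains; coinsurance $5,014 × 20% = $1,002.80. Cost to traveler: $2,428.80. OOP to date $2,902.80.
Claim 3 ($3,226): deductible already satisfied, so traveler's share is 20% × $3,226 = $645.20. Cost to traveler: $645.20. OOP to date $3,548.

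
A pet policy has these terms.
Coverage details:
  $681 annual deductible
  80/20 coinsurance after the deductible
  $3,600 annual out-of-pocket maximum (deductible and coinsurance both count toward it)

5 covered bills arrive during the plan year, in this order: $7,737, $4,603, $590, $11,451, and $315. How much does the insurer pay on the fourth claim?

Claim 1 — $7,737: $681 finishes the deductible; $7,056 goes to coinsurance; 20% of $7,056 = $1,411.20. Owner owes $2,092.20 (running OOP $2,092.20). Insurer: $7,737 − $2,092.20 = $5,644.80.
Claim 2 — $4,603: deductible met; 20% of $4,603 = $920.60. Owner owes $920.60 (running OOP $3,012.80). Insurer: $4,603 − $920.60 = $3,682.40.
Claim 3 — $590: deductible already satisfied, so owner's share is 20% × $590 = $118. Owner owes $118 (running OOP $3,130.80). Plan pays $590 − $118 = $472.
Claim 4 — $11,451: deductible already satisfied, so owner's share is 20% × $11,451 = $2,290.20. That would push OOP to $5,421, over the $3,600 cap, so owner pays $3,600 − $3,130.80 = $469.20. Plan pays $11,451 − $469.20 = $10,981.80.

$10,981.80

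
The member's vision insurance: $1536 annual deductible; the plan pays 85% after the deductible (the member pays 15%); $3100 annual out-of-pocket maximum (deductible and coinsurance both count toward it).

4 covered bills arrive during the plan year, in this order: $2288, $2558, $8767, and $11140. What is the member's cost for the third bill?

$1067.50

Bill 1, $2288: $1536 to deductible, leaving $752; 15% of $752 = $112.80. Member owes $1648.80 (running OOP $1648.80).
Bill 2, $2558: deductible already satisfied, so member's share is 15% × $2558 = $383.70. Member pays $383.70; OOP now $2032.50.
Bill 3, $8767: deductible met; 15% of $8767 = $1315.05. Adding that to $2032.50 gives $3347.55, past the $3100 cap; member pays only $3100 − $2032.50 = $1067.50.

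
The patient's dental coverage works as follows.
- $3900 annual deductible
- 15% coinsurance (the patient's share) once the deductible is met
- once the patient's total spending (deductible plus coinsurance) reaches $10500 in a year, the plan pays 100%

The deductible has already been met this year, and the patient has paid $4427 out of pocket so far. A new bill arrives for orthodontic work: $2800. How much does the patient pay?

$420

With the deductible met, the entire $2800 is subject to coinsurance.
Patient's 15% share of $2800 is $420.
Year-to-date out-of-pocket becomes $4427 + $420 = $4847, still under the $10500 maximum, so no cap applies.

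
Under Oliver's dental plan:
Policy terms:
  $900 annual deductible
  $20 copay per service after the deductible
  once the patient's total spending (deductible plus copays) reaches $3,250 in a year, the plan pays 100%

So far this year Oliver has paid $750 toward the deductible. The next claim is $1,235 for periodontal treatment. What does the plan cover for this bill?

Remaining deductible: $900 − $750 = $150.
The remaining $1,085 (= $1,235 − $150) moves to the copay.
Copay on this service: $20.
That puts the patient's cost at $150 + $20 = $170 before any cap.
Total out-of-pocket so far would be $750 + $170 = $920, below the $3,250 cap — no reduction.
Insurer pays the balance: $1,235 − $170 = $1,065.

$1,065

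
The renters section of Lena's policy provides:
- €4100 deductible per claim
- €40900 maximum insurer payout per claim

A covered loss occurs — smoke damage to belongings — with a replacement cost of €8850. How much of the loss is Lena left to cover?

€4100

Less the €4100 deductible: €8850 − €4100 = €4750.
That's under the €40900 cap, so the insurer reimburses the full €4750.
The tenant bears the rest of the original loss: €8850 − €4750 = €4100.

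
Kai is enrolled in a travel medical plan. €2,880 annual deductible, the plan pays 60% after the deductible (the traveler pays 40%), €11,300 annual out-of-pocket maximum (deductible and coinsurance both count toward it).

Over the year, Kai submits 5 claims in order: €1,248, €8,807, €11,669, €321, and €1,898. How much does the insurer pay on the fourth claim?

Claim 1 (€1,248): all of it applies to the deductible. Cost to traveler: €1,248. OOP to date €1,248. Insurer: €1,248 − €1,248 = €0.
Claim 2 (€8,807): deductible takes €1,632, €7,175 remains; coinsurance €7,175 × 40% = €2,870. Cost to traveler: €4,502. OOP to date €5,750. Plan pays €8,807 − €4,502 = €4,305.
Claim 3 (€11,669): deductible met; 40% of €11,669 = €4,667.60. Traveler pays €4,667.60; OOP now €10,417.60. Plan pays €11,669 − €4,667.60 = €7,001.40.
Claim 4 (€321): deductible already satisfied, so traveler's share is 40% × €321 = €128.40. Traveler pays €128.40; OOP now €10,546. Insurer: €321 − €128.40 = €192.60.

€192.60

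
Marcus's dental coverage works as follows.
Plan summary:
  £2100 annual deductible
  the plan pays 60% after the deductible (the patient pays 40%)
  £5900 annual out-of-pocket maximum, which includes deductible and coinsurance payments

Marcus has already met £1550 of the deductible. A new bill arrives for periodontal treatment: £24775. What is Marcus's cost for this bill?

Deductible still to meet: £2100 − £1550 = £550.
After the £550 deductible portion, £24775 − £550 = £24225 is subject to coinsurance.
Coinsurance: £24225 × 40% = £9690.
That puts the patient's cost at £550 + £9690 = £10240 before any cap.
Adding £10240 to the £1550 already spent would give £11790, which exceeds the £5900 cap; the patient pays just £5900 − £1550 = £4350.

£4350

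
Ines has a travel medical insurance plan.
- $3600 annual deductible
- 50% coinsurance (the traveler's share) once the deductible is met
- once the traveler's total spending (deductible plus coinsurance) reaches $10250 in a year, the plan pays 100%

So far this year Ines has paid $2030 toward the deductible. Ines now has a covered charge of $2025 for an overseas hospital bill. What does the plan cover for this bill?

Deductible still to meet: $3600 − $2030 = $1570.
After the $1570 deductible portion, $2025 − $1570 = $455 is subject to coinsurance.
Coinsurance: $455 × 50% = $227.50.
So the traveler owes $1570 + $227.50 = $1797.50 before any cap.
Year-to-date out-of-pocket becomes $2030 + $1797.50 = $3827.50, still under the $10250 maximum, so no cap applies.
The plan picks up $2025 − $1797.50 = $227.50.

$227.50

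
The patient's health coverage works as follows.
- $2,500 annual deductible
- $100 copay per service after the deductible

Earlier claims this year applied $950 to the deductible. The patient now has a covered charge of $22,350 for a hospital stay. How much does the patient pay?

$1,650

Remaining deductible: $2,500 − $950 = $1,550.
That leaves $22,350 − $1,550 = $20,800 for the copay.
Copay on this service: $100.
So the patient owes $1,550 + $100 = $1,650.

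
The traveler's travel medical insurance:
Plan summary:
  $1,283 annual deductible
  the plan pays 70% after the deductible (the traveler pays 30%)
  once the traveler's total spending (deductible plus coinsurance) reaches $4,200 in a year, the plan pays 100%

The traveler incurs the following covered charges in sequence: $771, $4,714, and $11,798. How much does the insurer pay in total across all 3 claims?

Claim 1 ($771): fully absorbed by the deductible. Traveler pays $771; OOP now $771. Plan pays $771 − $771 = $0.
Claim 2 ($4,714): deductible takes $512, $4,202 remains; traveler's 30% is $1,260.60. Traveler owes $1,772.60 (running OOP $2,543.60). Insurer: $4,714 − $1,772.60 = $2,941.40.
Claim 3 ($11,798): deductible met; 30% of $11,798 = $3,539.40. That would push OOP to $6,083, over the $4,200 cap, so traveler pays $4,200 − $2,543.60 = $1,656.40. Plan pays $11,798 − $1,656.40 = $10,141.60.
Insurer total = bills − traveler's total = $17,283 − $4,200 = $13,083.

$13,083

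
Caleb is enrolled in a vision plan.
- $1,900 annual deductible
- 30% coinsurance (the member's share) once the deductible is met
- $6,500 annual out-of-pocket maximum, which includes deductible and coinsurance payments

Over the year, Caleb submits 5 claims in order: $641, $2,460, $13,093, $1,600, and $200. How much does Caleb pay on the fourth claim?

Bill 1, $641: fully absorbed by the deductible. Member owes $641 (running OOP $641).
Bill 2, $2,460: $1,259 finishes the deductible; $1,201 goes to coinsurance; coinsurance $1,201 × 30% = $360.30. Cost to member: $1,619.30. OOP to date $2,260.30.
Bill 3, $13,093: deductible met; 30% of $13,093 = $3,927.90. Cost to member: $3,927.90. OOP to date $6,188.20.
Bill 4, $1,600: 30% coinsurance on $1,600 = $480. OOP would hit $6,668.20 > $6,500, so the cap limits the member to $6,500 − $6,188.20 = $311.80.

$311.80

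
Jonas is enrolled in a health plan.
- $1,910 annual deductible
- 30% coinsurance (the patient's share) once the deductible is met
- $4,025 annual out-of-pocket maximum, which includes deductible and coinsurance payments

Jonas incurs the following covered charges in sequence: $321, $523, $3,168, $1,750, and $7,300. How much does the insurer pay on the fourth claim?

$1,225

Claim 1 — $321: all of it applies to the deductible. Patient owes $321 (running OOP $321). Insurer: $321 − $321 = $0.
Claim 2 — $523: entire amount goes to the deductible. Cost to patient: $523. OOP to date $844. Plan pays $523 − $523 = $0.
Claim 3 — $3,168: deductible takes $1,066, $2,102 remains; 30% of $2,102 = $630.60. Patient owes $1,696.60 (running OOP $2,540.60). Plan pays $3,168 − $1,696.60 = $1,471.40.
Claim 4 — $1,750: deductible already satisfied, so patient's share is 30% × $1,750 = $525. Patient pays $525; OOP now $3,065.60. Plan pays $1,750 − $525 = $1,225.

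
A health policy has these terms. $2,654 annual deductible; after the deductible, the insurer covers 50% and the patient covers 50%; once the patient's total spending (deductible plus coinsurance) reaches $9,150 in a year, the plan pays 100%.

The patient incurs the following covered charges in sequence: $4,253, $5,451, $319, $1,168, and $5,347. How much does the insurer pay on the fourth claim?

Claim 1 ($4,253): deductible takes $2,654, $1,599 remains; coinsurance $1,599 × 50% = $799.50. Patient owes $3,453.50 (running OOP $3,453.50). Plan pays $4,253 − $3,453.50 = $799.50.
Claim 2 ($5,451): deductible already satisfied, so patient's share is 50% × $5,451 = $2,725.50. Cost to patient: $2,725.50. OOP to date $6,179. Plan pays $5,451 − $2,725.50 = $2,725.50.
Claim 3 ($319): deductible met; 50% of $319 = $159.50. Patient pays $159.50; OOP now $6,338.50. Plan pays $319 − $159.50 = $159.50.
Claim 4 ($1,168): deductible met; 50% of $1,168 = $584. Patient pays $584; OOP now $6,922.50. Plan pays $1,168 − $584 = $584.

$584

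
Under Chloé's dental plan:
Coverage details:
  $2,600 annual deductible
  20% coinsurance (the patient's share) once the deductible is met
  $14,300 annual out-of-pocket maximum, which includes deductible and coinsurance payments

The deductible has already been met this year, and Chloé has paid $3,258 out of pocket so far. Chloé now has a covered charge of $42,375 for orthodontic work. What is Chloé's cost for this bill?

$8,475

With the deductible met, the entire $42,375 is subject to coinsurance.
20% of $42,375 = $8,475 falls to the patient.
Cumulative spending $3,258 + $8,475 = $11,733 stays under the $14,300 maximum.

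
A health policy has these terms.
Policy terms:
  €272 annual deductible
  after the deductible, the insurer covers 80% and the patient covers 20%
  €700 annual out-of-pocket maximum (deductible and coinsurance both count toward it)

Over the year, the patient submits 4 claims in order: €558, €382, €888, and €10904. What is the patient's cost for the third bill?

€177.60

Claim 1 (€558): €272 to deductible, leaving €286; patient's 20% is €57.20. Patient owes €329.20 (running OOP €329.20).
Claim 2 (€382): deductible already satisfied, so patient's share is 20% × €382 = €76.40. Cost to patient: €76.40. OOP to date €405.60.
Claim 3 (€888): deductible already satisfied, so patient's share is 20% × €888 = €177.60. Patient owes €177.60 (running OOP €583.20).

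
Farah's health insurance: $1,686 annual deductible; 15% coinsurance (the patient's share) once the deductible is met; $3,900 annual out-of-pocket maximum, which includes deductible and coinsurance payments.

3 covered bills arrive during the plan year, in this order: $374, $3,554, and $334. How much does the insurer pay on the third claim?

Claim 1 — $374: entire amount goes to the deductible. Cost to patient: $374. OOP to date $374. Insurer: $374 − $374 = $0.
Claim 2 — $3,554: deductible takes $1,312, $2,242 remains; patient's 15% is $336.30. Cost to patient: $1,648.30. OOP to date $2,022.30. Plan pays $3,554 − $1,648.30 = $1,905.70.
Claim 3 — $334: deductible met; 15% of $334 = $50.10. Patient owes $50.10 (running OOP $2,072.40). Insurer: $334 − $50.10 = $283.90.

$283.90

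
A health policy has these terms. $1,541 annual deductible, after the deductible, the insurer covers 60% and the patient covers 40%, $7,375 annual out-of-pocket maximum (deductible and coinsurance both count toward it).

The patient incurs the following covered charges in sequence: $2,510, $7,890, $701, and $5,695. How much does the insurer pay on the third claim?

$420.60

Claim 1 — $2,510: deductible takes $1,541, $969 remains; patient's 40% is $387.60. Patient owes $1,928.60 (running OOP $1,928.60). Insurer: $2,510 − $1,928.60 = $581.40.
Claim 2 — $7,890: deductible met; 40% of $7,890 = $3,156. Patient pays $3,156; OOP now $5,084.60. Plan pays $7,890 − $3,156 = $4,734.
Claim 3 — $701: 40% coinsurance on $701 = $280.40. Patient owes $280.40 (running OOP $5,365). Insurer: $701 − $280.40 = $420.60.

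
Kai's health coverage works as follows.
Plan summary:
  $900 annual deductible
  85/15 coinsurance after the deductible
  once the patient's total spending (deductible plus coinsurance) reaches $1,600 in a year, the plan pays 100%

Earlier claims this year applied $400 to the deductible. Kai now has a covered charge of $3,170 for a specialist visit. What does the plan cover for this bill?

Deductible still to meet: $900 − $400 = $500.
That leaves $3,170 − $500 = $2,670 for coinsurance.
Coinsurance: $2,670 × 15% = $400.50.
That puts the patient's cost at $500 + $400.50 = $900.50 before any cap.
Year-to-date out-of-pocket becomes $400 + $900.50 = $1,300.50, still under the $1,600 maximum, so no cap applies.
The insurer covers the remainder: $3,170 − $900.50 = $2,269.50.

$2,269.50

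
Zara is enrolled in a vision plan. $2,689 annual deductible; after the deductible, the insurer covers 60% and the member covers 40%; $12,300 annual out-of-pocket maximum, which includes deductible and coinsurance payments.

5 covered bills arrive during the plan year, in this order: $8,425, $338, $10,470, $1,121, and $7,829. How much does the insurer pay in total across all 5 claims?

#1 ($8,425): deductible takes $2,689, $5,736 remains; coinsurance $5,736 × 40% = $2,294.40. Cost to member: $4,983.40. OOP to date $4,983.40. Plan pays $8,425 − $4,983.40 = $3,441.60.
#2 ($338): deductible already satisfied, so member's share is 40% × $338 = $135.20. Member pays $135.20; OOP now $5,118.60. Insurer: $338 − $135.20 = $202.80.
#3 ($10,470): deductible met; 40% of $10,470 = $4,188. Member owes $4,188 (running OOP $9,306.60). Insurer: $10,470 − $4,188 = $6,282.
#4 ($1,121): deductible met; 40% of $1,121 = $448.40. Cost to member: $448.40. OOP to date $9,755. Insurer: $1,121 − $448.40 = $672.60.
#5 ($7,829): deductible already satisfied, so member's share is 40% × $7,829 = $3,131.60. OOP would hit $12,886.60 > $12,300, so the cap limits the member to $12,300 − $9,755 = $2,545. Plan pays $7,829 − $2,545 = $5,284.
Insurer total = bills − member's total = $28,183 − $12,300 = $15,883.

$15,883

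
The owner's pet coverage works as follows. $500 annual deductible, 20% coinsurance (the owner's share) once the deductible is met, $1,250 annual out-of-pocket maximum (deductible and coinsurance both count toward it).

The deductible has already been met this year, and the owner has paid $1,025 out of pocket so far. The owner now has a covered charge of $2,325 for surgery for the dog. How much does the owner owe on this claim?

$225

The deductible is already satisfied, so the full bill goes to coinsurance.
20% of $2,325 = $465 falls to the owner.
Adding $465 to the $1,025 already spent would give $1,490, which exceeds the $1,250 cap; the owner pays just $1,250 − $1,025 = $225.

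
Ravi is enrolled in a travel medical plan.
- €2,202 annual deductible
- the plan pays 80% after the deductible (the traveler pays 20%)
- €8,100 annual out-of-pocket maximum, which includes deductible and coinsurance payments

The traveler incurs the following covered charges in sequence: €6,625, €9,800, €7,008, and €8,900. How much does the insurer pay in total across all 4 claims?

Bill 1, €6,625: deductible takes €2,202, €4,423 remains; 20% of €4,423 = €884.60. Cost to traveler: €3,086.60. OOP to date €3,086.60. Insurer: €6,625 − €3,086.60 = €3,538.40.
Bill 2, €9,800: 20% coinsurance on €9,800 = €1,960. Traveler pays €1,960; OOP now €5,046.60. Insurer: €9,800 − €1,960 = €7,840.
Bill 3, €7,008: deductible met; 20% of €7,008 = €1,401.60. Traveler owes €1,401.60 (running OOP €6,448.20). Insurer: €7,008 − €1,401.60 = €5,606.40.
Bill 4, €8,900: deductible met; 20% of €8,900 = €1,780. That would push OOP to €8,228.20, over the €8,100 cap, so traveler pays €8,100 − €6,448.20 = €1,651.80. Insurer: €8,900 − €1,651.80 = €7,248.20.
Insurer total: €3,538.40 + €7,840 + €5,606.40 + €7,248.20 = €24,233.

€24,233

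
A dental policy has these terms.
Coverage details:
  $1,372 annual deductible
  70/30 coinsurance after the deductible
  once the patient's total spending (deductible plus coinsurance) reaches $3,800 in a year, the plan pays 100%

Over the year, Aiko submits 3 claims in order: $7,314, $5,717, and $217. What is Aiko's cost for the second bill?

$645.40

#1 ($7,314): $1,372 finishes the deductible; $5,942 goes to coinsurance; 30% of $5,942 = $1,782.60. Patient owes $3,154.60 (running OOP $3,154.60).
#2 ($5,717): deductible already satisfied, so patient's share is 30% × $5,717 = $1,715.10. Adding that to $3,154.60 gives $4,869.70, past the $3,800 cap; patient pays only $3,800 − $3,154.60 = $645.40.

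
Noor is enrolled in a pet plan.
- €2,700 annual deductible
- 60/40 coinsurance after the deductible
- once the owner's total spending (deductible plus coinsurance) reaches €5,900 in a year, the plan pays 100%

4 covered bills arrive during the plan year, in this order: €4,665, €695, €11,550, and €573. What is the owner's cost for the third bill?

€2,136

Bill 1, €4,665: deductible takes €2,700, €1,965 remains; owner's 40% is €786. Cost to owner: €3,486. OOP to date €3,486.
Bill 2, €695: 40% coinsurance on €695 = €278. Owner pays €278; OOP now €3,764.
Bill 3, €11,550: deductible met; 40% of €11,550 = €4,620. That would push OOP to €8,384, over the €5,900 cap, so owner pays €5,900 − €3,764 = €2,136.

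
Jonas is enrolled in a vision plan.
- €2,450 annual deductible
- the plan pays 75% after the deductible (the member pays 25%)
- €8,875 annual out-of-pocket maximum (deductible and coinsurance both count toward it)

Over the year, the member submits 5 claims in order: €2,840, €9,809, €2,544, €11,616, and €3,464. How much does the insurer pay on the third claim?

#1 (€2,840): €2,450 to deductible, leaving €390; 25% of €390 = €97.50. Cost to member: €2,547.50. OOP to date €2,547.50. Insurer: €2,840 − €2,547.50 = €292.50.
#2 (€9,809): deductible met; 25% of €9,809 = €2,452.25. Cost to member: €2,452.25. OOP to date €4,999.75. Plan pays €9,809 − €2,452.25 = €7,356.75.
#3 (€2,544): 25% coinsurance on €2,544 = €636. Member pays €636; OOP now €5,635.75. Insurer: €2,544 − €636 = €1,908.

€1,908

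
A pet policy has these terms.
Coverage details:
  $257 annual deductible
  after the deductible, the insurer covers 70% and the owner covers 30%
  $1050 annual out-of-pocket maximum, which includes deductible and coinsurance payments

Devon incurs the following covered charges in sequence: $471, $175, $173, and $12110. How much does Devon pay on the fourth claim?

#1 ($471): $257 finishes the deductible; $214 goes to coinsurance; coinsurance $214 × 30% = $64.20. Owner pays $321.20; OOP now $321.20.
#2 ($175): deductible met; 30% of $175 = $52.50. Owner owes $52.50 (running OOP $373.70).
#3 ($173): 30% coinsurance on $173 = $51.90. Owner owes $51.90 (running OOP $425.60).
#4 ($12110): deductible already satisfied, so owner's share is 30% × $12110 = $3633. OOP would hit $4058.60 > $1050, so the cap limits the owner to $1050 − $425.60 = $624.40.

$624.40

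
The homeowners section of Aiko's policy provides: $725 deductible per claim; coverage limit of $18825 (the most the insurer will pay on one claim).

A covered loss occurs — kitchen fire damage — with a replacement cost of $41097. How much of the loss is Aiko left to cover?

$22272

Less the $725 deductible: $41097 − $725 = $40372.
The $18825 per-incident cap binds; insurer pays $18825.
The homeowner bears the rest of the original loss: $41097 − $18825 = $22272.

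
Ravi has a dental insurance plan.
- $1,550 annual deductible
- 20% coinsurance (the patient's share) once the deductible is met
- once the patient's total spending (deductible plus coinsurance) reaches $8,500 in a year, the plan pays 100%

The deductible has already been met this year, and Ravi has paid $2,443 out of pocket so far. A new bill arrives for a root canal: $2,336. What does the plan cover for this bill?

The deductible is already satisfied, so the full bill goes to coinsurance.
Coinsurance: $2,336 × 20% = $467.20.
Cumulative spending $2,443 + $467.20 = $2,910.20 stays under the $8,500 maximum.
Insurer pays the balance: $2,336 − $467.20 = $1,868.80.

$1,868.80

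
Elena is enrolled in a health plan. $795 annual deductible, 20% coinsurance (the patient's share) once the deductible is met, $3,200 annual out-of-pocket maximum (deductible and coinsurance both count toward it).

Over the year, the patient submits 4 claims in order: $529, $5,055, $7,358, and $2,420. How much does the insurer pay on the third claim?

Claim 1 ($529): entire amount goes to the deductible. Patient owes $529 (running OOP $529). Insurer: $529 − $529 = $0.
Claim 2 ($5,055): $266 to deductible, leaving $4,789; patient's 20% is $957.80. Patient owes $1,223.80 (running OOP $1,752.80). Plan pays $5,055 − $1,223.80 = $3,831.20.
Claim 3 ($7,358): deductible met; 20% of $7,358 = $1,471.60. Adding that to $1,752.80 gives $3,224.40, past the $3,200 cap; patient pays only $3,200 − $1,752.80 = $1,447.20. Plan pays $7,358 − $1,447.20 = $5,910.80.

$5,910.80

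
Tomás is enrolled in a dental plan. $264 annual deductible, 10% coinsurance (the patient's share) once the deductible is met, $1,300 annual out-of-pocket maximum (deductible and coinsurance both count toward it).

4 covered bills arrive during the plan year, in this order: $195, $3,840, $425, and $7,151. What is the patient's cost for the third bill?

Bill 1, $195: fully absorbed by the deductible. Cost to patient: $195. OOP to date $195.
Bill 2, $3,840: $69 to deductible, leaving $3,771; 10% of $3,771 = $377.10. Cost to patient: $446.10. OOP to date $641.10.
Bill 3, $425: 10% coinsurance on $425 = $42.50. Patient pays $42.50; OOP now $683.60.

$42.50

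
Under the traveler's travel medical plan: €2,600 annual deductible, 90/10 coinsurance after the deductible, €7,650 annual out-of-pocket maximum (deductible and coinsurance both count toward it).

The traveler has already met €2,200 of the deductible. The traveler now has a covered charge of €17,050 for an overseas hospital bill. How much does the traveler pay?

€2,200 of the €2,600 deductible is already met, leaving €400.
That leaves €17,050 − €400 = €16,650 for coinsurance.
Coinsurance: €16,650 × 10% = €1,665.
Traveler responsibility before any cap: €400 + €1,665 = €2,065.
Total out-of-pocket so far would be €2,200 + €2,065 = €4,265, below the €7,650 cap — no reduction.

€2,065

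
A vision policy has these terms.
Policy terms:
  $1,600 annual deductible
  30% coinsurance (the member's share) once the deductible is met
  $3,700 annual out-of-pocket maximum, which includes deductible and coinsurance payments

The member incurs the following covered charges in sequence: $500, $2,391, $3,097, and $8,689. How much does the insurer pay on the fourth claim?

$7,905.40

Claim 1 — $500: fully absorbed by the deductible. Cost to member: $500. OOP to date $500. Insurer: $500 − $500 = $0.
Claim 2 — $2,391: $1,100 to deductible, leaving $1,291; member's 30% is $387.30. Member pays $1,487.30; OOP now $1,987.30. Insurer: $2,391 − $1,487.30 = $903.70.
Claim 3 — $3,097: 30% coinsurance on $3,097 = $929.10. Member pays $929.10; OOP now $2,916.40. Plan pays $3,097 − $929.10 = $2,167.90.
Claim 4 — $8,689: deductible already satisfied, so member's share is 30% × $8,689 = $2,606.70. Adding that to $2,916.40 gives $5,523.10, past the $3,700 cap; member pays only $3,700 − $2,916.40 = $783.60. Insurer: $8,689 − $783.60 = $7,905.40.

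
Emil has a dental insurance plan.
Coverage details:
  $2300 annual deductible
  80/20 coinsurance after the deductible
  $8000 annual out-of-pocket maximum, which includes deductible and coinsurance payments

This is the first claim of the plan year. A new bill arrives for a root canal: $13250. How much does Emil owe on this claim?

$4490

Deductible not yet touched, so the first $2300 of the bill goes to the deductible.
That leaves $13250 − $2300 = $10950 for coinsurance.
Patient's 20% share of $10950 is $2190.
So the patient owes $2300 + $2190 = $4490 before any cap.
Cumulative spending $0 + $4490 = $4490 stays under the $8000 maximum.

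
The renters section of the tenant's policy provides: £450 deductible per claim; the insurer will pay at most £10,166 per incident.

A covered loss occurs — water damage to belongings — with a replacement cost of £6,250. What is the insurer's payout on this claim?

Less the £450 deductible: £6,250 − £450 = £5,800.
That's under the £10,166 cap, so the insurer reimburses the full £5,800.

£5,800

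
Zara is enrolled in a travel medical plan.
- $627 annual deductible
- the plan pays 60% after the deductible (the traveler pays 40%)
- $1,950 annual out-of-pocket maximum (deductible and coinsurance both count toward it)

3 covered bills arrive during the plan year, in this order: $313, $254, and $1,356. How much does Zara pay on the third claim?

Claim 1 ($313): all of it applies to the deductible. Cost to traveler: $313. OOP to date $313.
Claim 2 ($254): entire amount goes to the deductible. Traveler owes $254 (running OOP $567).
Claim 3 ($1,356): $60 to deductible, leaving $1,296; 40% of $1,296 = $518.40. Cost to traveler: $578.40. OOP to date $1,145.40.

$578.40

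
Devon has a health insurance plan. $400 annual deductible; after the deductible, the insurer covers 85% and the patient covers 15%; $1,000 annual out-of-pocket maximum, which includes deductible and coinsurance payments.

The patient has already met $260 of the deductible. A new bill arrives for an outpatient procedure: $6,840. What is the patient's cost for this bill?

Remaining deductible: $400 − $260 = $140.
The remaining $6,700 (= $6,840 − $140) moves to coinsurance.
Coinsurance: $6,700 × 15% = $1,005.
That puts the patient's cost at $140 + $1,005 = $1,145 before any cap.
Year-to-date out-of-pocket would reach $260 + $1,145 = $1,405, above the $1,000 maximum, so the patient pays only $1,000 − $260 = $740.

$740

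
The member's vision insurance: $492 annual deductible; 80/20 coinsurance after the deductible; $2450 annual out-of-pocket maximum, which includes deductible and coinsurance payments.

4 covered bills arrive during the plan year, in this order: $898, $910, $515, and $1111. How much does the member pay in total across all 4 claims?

Claim 1 ($898): $492 to deductible, leaving $406; coinsurance $406 × 20% = $81.20. Member pays $573.20; OOP now $573.20.
Claim 2 ($910): 20% coinsurance on $910 = $182. Member owes $182 (running OOP $755.20).
Claim 3 ($515): deductible already satisfied, so member's share is 20% × $515 = $103. Member owes $103 (running OOP $858.20).
Claim 4 ($1111): 20% coinsurance on $1111 = $222.20. Cost to member: $222.20. OOP to date $1080.40.
Total paid by the member: $573.20 + $182 + $103 + $222.20 = $1080.40.

$1080.40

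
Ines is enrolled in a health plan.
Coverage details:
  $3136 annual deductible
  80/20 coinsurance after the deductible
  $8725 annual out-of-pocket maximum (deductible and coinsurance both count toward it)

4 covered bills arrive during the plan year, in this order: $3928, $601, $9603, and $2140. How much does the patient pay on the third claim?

$1920.60

Claim 1 ($3928): $3136 to deductible, leaving $792; coinsurance $792 × 20% = $158.40. Cost to patient: $3294.40. OOP to date $3294.40.
Claim 2 ($601): deductible met; 20% of $601 = $120.20. Patient owes $120.20 (running OOP $3414.60).
Claim 3 ($9603): 20% coinsurance on $9603 = $1920.60. Patient pays $1920.60; OOP now $5335.20.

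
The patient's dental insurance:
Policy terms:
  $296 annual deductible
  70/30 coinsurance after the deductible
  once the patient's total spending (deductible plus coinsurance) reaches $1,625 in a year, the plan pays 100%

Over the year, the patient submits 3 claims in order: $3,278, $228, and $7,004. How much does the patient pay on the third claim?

$366

#1 ($3,278): $296 finishes the deductible; $2,982 goes to coinsurance; coinsurance $2,982 × 30% = $894.60. Cost to patient: $1,190.60. OOP to date $1,190.60.
#2 ($228): 30% coinsurance on $228 = $68.40. Patient pays $68.40; OOP now $1,259.
#3 ($7,004): deductible met; 30% of $7,004 = $2,101.20. That would push OOP to $3,360.20, over the $1,625 cap, so patient pays $1,625 − $1,259 = $366.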